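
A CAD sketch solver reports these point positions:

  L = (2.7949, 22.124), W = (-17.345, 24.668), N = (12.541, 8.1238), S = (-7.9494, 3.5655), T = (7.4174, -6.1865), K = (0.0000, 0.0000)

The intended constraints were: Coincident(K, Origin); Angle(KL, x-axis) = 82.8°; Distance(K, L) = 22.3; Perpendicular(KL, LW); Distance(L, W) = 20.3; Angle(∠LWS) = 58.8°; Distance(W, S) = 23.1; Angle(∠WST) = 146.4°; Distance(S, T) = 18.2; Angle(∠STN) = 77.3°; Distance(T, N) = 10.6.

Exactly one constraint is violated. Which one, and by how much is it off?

Distance(T, N) = 10.6 — off by 4.60.

K = (0.00, 0.00) ✓; KL at 82.80° ✓; |KL| = 22.30 ✓; ∠(KL, LW) = 90.00° ✓; |LW| = 20.30 ✓; ∠LWS = 58.80° ✓; |WS| = 23.10 ✓; ∠WST = 146.4° ✓; |ST| = 18.20 ✓; ∠STN = 77.30° ✓; |TN| = 15.20 ✗.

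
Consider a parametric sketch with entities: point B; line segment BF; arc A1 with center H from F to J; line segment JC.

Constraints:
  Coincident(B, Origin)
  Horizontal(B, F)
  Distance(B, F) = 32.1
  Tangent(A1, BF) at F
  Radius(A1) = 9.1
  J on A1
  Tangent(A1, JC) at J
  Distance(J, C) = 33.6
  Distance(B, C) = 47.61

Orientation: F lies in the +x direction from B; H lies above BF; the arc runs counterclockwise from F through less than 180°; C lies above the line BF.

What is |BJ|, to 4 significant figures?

42.17

B is at the origin; BF is horizontal with |BF| = 32.1 and F on the +x side, so F = (32.10, 0.000). The tangent condition forces HF to be normal to BF, so H = F + (0, 9.1) = (32.10, 9.100). Since HJ ⟂ JC (tangency), |HC| = √(9.1² + 33.6²) = 34.81 regardless of where J sits on A1. So C lies on both circle(B, 47.61) and circle(H, 34.81); the above-BF intersection is C = (21.77, 42.34). J is the foot of the tangent from C: J = (39.78, 13.98).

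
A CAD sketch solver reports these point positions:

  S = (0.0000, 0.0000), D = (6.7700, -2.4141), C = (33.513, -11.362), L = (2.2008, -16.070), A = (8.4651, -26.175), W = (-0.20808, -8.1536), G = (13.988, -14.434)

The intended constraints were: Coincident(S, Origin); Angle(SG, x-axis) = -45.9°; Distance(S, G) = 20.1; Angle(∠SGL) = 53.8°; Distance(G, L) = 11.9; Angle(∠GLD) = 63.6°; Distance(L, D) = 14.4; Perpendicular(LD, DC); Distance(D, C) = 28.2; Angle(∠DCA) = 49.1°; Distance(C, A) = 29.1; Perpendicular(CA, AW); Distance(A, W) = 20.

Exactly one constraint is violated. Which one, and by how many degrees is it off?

Perpendicular(CA, AW) — off by 4.90°.

S = (0.00, 0.00) ✓; SG at -45.90° ✓; |SG| = 20.10 ✓; ∠SGL = 53.80° ✓; |GL| = 11.90 ✓; ∠GLD = 63.60° ✓; |LD| = 14.40 ✓; ∠(LD, DC) = 90.00° ✓; |DC| = 28.20 ✓; ∠DCA = 49.10° ✓; |CA| = 29.10 ✓; ∠(CA, AW) = 94.90° ✗; |AW| = 20.00 ✓.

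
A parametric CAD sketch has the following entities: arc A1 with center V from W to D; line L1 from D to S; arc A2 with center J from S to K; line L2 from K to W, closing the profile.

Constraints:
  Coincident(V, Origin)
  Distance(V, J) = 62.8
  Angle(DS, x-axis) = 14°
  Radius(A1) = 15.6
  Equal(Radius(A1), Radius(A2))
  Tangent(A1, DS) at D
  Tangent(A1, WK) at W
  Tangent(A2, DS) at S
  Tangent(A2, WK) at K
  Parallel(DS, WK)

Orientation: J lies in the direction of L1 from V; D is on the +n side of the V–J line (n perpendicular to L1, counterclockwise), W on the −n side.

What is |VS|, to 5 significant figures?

64.709

The slot axis is L1's direction at 14.0°, so u = (cos 14.0°, sin 14.0°) = (0.97030, 0.24192) and n = (−sin 14.0°, cos 14.0°) = (-0.24192, 0.97030). V is at the origin and J lies 62.8 along u from V, so J = 62.8·u = (60.935, 15.193). Tangency of A1 to both parallel lines with radius 15.6 puts D and W at V ± 15.6·n: D = (-3.7740, 15.137), W = (3.7740, -15.137). Equal radii place S and K the same way about J: S = J + 15.6·n = (57.161, 30.329), K = J − 15.6·n = (64.709, 0.056082). Then |VS| = |S − V| = 64.709.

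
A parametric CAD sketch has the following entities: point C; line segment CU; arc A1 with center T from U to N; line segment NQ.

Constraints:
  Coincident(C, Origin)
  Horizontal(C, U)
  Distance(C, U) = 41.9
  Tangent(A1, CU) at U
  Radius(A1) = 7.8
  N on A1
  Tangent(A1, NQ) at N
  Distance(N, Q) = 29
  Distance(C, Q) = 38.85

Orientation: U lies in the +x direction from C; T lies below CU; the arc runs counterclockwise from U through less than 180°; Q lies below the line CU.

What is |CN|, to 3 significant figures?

35.1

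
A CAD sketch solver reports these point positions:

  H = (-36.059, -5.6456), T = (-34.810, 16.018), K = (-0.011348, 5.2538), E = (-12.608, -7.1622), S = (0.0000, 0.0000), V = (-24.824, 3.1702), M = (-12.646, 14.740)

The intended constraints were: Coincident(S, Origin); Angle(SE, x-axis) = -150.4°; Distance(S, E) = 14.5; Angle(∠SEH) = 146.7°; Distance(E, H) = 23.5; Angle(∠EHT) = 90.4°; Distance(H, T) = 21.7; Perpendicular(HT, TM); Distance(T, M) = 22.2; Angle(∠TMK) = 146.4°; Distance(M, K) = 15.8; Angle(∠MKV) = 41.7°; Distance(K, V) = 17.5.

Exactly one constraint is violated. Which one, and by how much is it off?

Distance(K, V) = 17.5 — off by 7.40.

S = (0.00, 0.00) ✓; SE at -150.4° ✓; |SE| = 14.50 ✓; ∠SEH = 146.7° ✓; |EH| = 23.50 ✓; ∠EHT = 90.40° ✓; |HT| = 21.70 ✓; ∠(HT, TM) = 90.00° ✓; |TM| = 22.20 ✓; ∠TMK = 146.4° ✓; |MK| = 15.80 ✓; ∠MKV = 41.70° ✓; |KV| = 24.90 ✗.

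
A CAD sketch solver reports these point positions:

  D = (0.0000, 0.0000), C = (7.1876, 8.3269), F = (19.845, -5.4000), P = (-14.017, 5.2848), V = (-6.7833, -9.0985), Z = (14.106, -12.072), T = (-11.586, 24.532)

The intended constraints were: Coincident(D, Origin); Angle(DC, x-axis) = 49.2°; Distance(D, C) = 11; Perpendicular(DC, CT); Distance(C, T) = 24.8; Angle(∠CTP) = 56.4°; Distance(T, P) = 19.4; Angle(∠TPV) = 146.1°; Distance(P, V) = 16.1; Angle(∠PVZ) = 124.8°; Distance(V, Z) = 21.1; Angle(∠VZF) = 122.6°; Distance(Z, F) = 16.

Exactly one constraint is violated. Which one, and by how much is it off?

Distance(Z, F) = 16 — off by 7.20.

D = (0.00, 0.00) ✓; DC at 49.20° ✓; |DC| = 11.00 ✓; ∠(DC, CT) = 90.00° ✓; |CT| = 24.80 ✓; ∠CTP = 56.40° ✓; |TP| = 19.40 ✓; ∠TPV = 146.1° ✓; |PV| = 16.10 ✓; ∠PVZ = 124.8° ✓; |VZ| = 21.10 ✓; ∠VZF = 122.6° ✓; |ZF| = 8.801 ✗.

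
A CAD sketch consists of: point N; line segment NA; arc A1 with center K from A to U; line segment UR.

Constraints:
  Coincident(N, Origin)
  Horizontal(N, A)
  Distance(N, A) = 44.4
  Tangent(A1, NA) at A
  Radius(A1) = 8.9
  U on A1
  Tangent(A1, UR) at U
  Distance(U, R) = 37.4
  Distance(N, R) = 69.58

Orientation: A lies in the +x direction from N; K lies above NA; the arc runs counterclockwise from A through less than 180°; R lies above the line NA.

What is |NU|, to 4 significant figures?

54.10

Checks: |KA| = 8.900 ✓; |KU| = 8.900 ✓; ∠(KU, UR) = 90.00° ✓; |UR| = 37.40 ✓; |NR| = 69.58 ✓.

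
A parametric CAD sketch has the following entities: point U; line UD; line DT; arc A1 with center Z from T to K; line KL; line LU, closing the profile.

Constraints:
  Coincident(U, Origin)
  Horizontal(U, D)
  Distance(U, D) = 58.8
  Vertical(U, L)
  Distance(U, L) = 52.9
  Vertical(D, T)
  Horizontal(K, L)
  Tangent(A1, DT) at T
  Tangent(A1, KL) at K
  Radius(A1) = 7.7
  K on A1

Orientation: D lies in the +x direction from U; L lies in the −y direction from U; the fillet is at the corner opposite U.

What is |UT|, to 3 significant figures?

74.2

U is at the origin; UD is horizontal with |UD| = 58.8 and D on the +x side, so D = (58.8, 0.00). U and L share the same x with |UL| = 52.9 and L on the −y side, so L = (0.00, -52.9). The virtual corner opposite U is at (58.8, -52.9). The tangent condition forces ZT to be normal to DT and since A1 is tangent to KL there, ZK ⟂ KL, with radius 7.7, so the center Z sits 7.7 in from both sides at Z = (51.1, -45.2). That places the tangent points at T = (58.8, -45.2) on DT and K = (51.1, -52.9) on KL. Then |UT| = |T − U| = 74.2.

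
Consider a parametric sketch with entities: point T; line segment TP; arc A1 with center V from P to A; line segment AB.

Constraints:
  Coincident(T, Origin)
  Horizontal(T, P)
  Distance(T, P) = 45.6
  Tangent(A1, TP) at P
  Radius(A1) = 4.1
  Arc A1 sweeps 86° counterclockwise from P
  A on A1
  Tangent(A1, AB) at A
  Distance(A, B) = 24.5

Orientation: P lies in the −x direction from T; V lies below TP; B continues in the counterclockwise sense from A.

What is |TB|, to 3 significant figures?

58.7

T is at the origin; T and P share the same y with |TP| = 45.6 and P on the −x side, so P = (-45.6, 0.00). Since A1 is tangent to TP there, VP ⟂ TP, so V = P + (0, -4.1) = (-45.6, -4.10). On A1, P sits at bearing 90° from V; an 86° counterclockwise sweep puts A at bearing 176°, so A = V + 4.1·(cos 176°, sin 176°) = (-49.7, -3.81). Since A1 is tangent to AB there, VA ⟂ AB, so AB runs along (−sin 176°, cos 176°); with |AB| = 24.5, B = (-51.4, -28.3). Then |TB| = |B − T| = 58.7.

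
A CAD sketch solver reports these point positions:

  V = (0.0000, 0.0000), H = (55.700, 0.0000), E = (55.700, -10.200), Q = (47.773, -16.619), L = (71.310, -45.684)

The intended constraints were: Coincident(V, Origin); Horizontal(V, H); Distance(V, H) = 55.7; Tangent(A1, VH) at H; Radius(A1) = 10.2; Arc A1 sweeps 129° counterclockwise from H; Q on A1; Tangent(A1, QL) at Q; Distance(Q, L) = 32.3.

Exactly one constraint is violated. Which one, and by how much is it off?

Distance(Q, L) = 32.3 — off by 5.10.

V = (0.00, 0.00) ✓; V.y = 0.00, H.y = 0.00 ✓; |VH| = 55.70 ✓; ∠(EH, HV) = 90.00° ✓; |EH| = 10.20 ✓; bearing(E→Q) − bearing(E→H) = 129.0° ✓; |EQ| = 10.20 ✓; ∠(EQ, QL) = 90.00° ✓; |QL| = 37.40 ✗.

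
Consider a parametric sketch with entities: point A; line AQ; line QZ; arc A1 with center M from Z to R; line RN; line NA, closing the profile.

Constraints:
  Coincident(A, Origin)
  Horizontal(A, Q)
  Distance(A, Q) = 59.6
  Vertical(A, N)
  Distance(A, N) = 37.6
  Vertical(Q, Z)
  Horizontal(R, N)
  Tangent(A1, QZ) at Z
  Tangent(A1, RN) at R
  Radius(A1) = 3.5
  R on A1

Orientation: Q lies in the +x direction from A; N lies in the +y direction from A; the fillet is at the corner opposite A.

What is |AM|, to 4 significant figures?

65.65

A is at the origin; AQ is horizontal with |AQ| = 59.6 and Q on the +x side, so Q = (59.60, 0.000). AN is vertical with |AN| = 37.6 and N on the +y side, so N = (0.000, 37.60). The virtual corner opposite A is at (59.60, 37.60). A1 meets QZ tangentially, so MZ is at right angles to QZ and the tangent condition forces MR to be normal to RN, with radius 3.5, so the center M sits 3.5 in from both sides at M = (56.10, 34.10). Then |AM| = |M − A| = 65.65.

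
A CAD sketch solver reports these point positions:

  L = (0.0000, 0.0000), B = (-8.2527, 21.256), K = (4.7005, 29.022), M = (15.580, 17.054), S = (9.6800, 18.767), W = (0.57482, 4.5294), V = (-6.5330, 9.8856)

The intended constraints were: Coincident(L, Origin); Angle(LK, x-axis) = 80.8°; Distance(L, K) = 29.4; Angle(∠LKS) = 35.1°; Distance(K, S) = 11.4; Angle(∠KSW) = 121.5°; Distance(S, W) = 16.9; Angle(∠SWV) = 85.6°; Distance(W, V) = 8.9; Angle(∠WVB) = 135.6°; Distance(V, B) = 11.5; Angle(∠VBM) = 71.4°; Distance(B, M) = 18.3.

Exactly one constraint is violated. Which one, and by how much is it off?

Distance(B, M) = 18.3 — off by 5.90.

L = (0.00, 0.00) ✓; LK at 80.80° ✓; |LK| = 29.40 ✓; ∠LKS = 35.10° ✓; |KS| = 11.40 ✓; ∠KSW = 121.5° ✓; |SW| = 16.90 ✓; ∠SWV = 85.60° ✓; |WV| = 8.900 ✓; ∠WVB = 135.6° ✓; |VB| = 11.50 ✓; ∠VBM = 71.40° ✓; |BM| = 24.20 ✗.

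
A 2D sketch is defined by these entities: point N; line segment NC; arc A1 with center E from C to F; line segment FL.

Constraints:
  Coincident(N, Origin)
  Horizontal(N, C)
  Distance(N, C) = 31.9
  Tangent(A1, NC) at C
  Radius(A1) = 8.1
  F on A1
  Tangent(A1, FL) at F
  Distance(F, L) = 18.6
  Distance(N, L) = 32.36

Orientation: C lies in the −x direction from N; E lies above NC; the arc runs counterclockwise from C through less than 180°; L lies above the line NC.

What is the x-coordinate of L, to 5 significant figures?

-20.605

Checks: |EF| = 8.100 ✓; ∠(EF, FL) = 90.00° ✓; |FL| = 18.60 ✓; |NL| = 32.36 ✓.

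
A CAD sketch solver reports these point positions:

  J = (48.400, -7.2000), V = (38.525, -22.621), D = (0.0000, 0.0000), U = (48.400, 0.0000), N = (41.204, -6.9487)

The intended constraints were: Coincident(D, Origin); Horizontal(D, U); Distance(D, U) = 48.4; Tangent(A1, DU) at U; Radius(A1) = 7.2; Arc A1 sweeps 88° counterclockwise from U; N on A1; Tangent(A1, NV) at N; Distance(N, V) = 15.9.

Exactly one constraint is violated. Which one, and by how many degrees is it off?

Tangent(A1, NV) at N — off by 7.70°.

D = (0.00, 0.00) ✓; D.y = 0.00, U.y = 0.00 ✓; |DU| = 48.40 ✓; ∠(JU, UD) = 90.00° ✓; |JU| = 7.200 ✓; bearing(J→N) − bearing(J→U) = 88.00° ✓; |JN| = 7.200 ✓; ∠(JN, NV) = 97.70° ✗; |NV| = 15.90 ✓.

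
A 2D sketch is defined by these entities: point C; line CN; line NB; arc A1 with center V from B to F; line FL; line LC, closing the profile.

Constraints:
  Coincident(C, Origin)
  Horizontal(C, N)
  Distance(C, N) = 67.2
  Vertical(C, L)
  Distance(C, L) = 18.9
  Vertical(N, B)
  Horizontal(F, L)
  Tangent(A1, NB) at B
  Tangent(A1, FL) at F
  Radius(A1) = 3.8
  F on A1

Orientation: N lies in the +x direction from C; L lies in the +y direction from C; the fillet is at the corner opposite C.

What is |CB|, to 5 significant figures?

68.876

C is at the origin; C and N share the same y with |CN| = 67.2 and N on the +x side, so N = (67.200, 0.0000). C and L share the same x with |CL| = 18.9 and L on the +y side, so L = (0.0000, 18.900). The virtual corner opposite C is at (67.200, 18.900). A1 meets NB tangentially, so VB is at right angles to NB and the tangent condition forces VF to be normal to FL, with radius 3.8, so the center V sits 3.8 in from both sides at V = (63.400, 15.100). That places the tangent points at B = (67.200, 15.100) on NB and F = (63.400, 18.900) on FL. Then |CB| = |B − C| = 68.876.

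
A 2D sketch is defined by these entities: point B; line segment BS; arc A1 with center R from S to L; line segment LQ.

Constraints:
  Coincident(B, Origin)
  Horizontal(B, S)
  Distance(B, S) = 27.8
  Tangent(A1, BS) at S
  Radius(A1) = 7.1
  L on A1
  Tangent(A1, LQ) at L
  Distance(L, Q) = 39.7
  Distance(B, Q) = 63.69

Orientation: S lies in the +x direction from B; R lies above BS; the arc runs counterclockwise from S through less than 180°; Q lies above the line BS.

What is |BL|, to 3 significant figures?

34.8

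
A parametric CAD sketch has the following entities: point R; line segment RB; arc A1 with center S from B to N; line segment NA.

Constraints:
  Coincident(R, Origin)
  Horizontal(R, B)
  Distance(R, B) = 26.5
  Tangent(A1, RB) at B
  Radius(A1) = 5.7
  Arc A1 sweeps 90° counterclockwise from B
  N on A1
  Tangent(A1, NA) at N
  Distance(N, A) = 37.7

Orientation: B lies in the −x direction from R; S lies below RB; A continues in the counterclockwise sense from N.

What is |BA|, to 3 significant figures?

43.8

On A1, B sits at bearing 90° from S; a 90° counterclockwise sweep puts N at bearing 180°, so N = S + 5.7·(cos 180°, sin 180°) = (-32.2, -5.70). Since A1 is tangent to NA there, SN ⟂ NA, so NA runs along (−sin 180°, cos 180°); with |NA| = 37.7, A = (-32.2, -43.4). Then |BA| = |A − B| = 43.8.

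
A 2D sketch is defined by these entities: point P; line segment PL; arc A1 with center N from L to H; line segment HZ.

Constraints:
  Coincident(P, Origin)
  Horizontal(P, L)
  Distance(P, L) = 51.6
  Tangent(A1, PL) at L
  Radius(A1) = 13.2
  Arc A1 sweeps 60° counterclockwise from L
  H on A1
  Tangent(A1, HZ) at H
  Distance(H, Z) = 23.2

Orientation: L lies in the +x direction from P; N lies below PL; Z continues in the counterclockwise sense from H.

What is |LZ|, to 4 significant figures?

35.25

P is at the origin; PL is horizontal with |PL| = 51.6 and L on the +x side, so L = (51.60, 0.000). The tangent condition forces NL to be normal to PL, so N = L + (0, -13.2) = (51.60, -13.20). On A1, L sits at bearing 90° from N; a 60° counterclockwise sweep puts H at bearing 150°, so H = N + 13.2·(cos 150°, sin 150°) = (40.17, -6.600). A1 meets HZ tangentially, so NH is at right angles to HZ, so HZ runs along (−sin 150°, cos 150°); with |HZ| = 23.2, Z = (28.57, -26.69). Then |LZ| = |Z − L| = 35.25.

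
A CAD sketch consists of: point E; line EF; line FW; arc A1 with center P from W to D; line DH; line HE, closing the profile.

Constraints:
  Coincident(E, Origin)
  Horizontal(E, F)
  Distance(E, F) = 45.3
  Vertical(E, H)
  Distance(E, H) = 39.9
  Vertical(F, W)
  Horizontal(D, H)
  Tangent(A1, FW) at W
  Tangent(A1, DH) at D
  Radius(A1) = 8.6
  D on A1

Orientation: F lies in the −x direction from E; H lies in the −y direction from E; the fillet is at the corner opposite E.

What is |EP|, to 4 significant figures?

48.23

E and H share the same x with |EH| = 39.9 and H on the −y side, so H = (0.000, -39.90). The virtual corner opposite E is at (-45.30, -39.90). Tangency of A1 to FW means the radius PW is perpendicular to FW and the tangent condition forces PD to be normal to DH, with radius 8.6, so the center P sits 8.6 in from both sides at P = (-36.70, -31.30). Then |EP| = |P − E| = 48.23.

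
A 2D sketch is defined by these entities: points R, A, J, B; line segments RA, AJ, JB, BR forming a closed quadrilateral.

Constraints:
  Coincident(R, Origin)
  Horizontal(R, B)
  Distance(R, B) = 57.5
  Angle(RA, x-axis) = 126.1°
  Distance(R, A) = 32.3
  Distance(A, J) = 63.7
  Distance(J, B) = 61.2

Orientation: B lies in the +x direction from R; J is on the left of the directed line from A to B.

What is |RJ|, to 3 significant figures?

68.0

Checks: |AJ| = 63.70 ✓; |JB| = 61.20 ✓.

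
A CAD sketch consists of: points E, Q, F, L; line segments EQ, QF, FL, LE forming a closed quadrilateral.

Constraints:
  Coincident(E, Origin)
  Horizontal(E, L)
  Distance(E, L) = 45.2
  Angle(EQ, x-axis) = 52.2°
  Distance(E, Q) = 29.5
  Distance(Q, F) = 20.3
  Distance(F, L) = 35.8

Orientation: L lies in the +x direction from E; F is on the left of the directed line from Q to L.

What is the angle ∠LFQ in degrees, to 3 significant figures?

73.4°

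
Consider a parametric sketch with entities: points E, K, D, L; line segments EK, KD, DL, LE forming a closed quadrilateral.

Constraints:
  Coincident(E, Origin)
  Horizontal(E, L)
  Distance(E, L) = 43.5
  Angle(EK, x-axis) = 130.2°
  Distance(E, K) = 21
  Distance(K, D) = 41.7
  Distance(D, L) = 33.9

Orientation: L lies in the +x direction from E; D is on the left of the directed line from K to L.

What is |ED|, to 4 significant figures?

39.04

E is at the origin; EL is horizontal with |EL| = 43.5 and L in +x, so L = (43.5, 0). EK runs at 130.2° with |EK| = 21.0, so K = (-13.55, 16.04). D is determined by |KD| = 41.7 and |DL| = 33.9 together: it lies at the intersection of circle(K, 41.7) and circle(L, 33.9). With |KL| = 59.27, the foot of the radical line on KL is 34.61 from K and the perpendicular offset is √(41.7² − 34.61²) = 23.26. Taking the left-of-KL solution: D = (26.06, 29.07).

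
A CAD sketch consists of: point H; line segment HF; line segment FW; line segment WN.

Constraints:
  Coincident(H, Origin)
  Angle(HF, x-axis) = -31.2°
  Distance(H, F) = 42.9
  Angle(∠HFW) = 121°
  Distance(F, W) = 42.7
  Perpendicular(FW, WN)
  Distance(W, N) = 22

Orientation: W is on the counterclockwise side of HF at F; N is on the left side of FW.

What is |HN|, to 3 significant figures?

66.5

H is at the origin; HF runs at -31.2° with length 42.9, so F = 42.9·(cos -31.2°, sin -31.2°) = (36.7, -22.2). ∠HFW = 121.0°, so FW runs at -31.2° + (180° − 121.0°) = 27.8° from the x-axis; with |FW| = 42.7, W = F + 42.7·(cos 27.8°, sin 27.8°) = (74.5, -2.31). The perpendicularity gives WN at right angles to FW; with |WN| = 22.0 on the left of FW, N = W + 22.0·(-0.466, 0.885) = (64.2, 17.2). Then |HN| = |N − H| = 66.5.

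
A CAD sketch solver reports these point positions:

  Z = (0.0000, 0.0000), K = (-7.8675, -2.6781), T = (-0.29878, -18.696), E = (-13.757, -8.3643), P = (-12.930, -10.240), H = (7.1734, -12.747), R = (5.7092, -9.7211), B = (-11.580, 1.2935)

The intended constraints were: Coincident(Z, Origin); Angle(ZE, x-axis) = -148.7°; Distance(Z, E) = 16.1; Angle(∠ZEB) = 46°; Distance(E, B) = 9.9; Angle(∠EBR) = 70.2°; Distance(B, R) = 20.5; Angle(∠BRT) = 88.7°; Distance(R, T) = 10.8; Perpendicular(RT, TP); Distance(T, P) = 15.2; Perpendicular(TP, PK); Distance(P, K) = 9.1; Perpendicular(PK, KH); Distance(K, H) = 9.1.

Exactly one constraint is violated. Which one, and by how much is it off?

Distance(K, H) = 9.1 — off by 9.00.

Z = (0.00, 0.00) ✓; ZE at -148.7° ✓; |ZE| = 16.10 ✓; ∠ZEB = 46.00° ✓; |EB| = 9.900 ✓; ∠EBR = 70.20° ✓; |BR| = 20.50 ✓; ∠BRT = 88.70° ✓; |RT| = 10.80 ✓; ∠(RT, TP) = 90.00° ✓; |TP| = 15.20 ✓; ∠(TP, PK) = 90.00° ✓; |PK| = 9.100 ✓; ∠(PK, KH) = 90.00° ✓; |KH| = 18.10 ✗.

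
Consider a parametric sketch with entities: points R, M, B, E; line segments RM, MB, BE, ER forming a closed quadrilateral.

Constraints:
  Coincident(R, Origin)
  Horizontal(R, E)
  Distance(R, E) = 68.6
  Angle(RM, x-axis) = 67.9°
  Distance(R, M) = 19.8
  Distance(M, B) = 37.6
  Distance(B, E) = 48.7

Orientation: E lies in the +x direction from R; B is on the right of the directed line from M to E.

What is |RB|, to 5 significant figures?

27.742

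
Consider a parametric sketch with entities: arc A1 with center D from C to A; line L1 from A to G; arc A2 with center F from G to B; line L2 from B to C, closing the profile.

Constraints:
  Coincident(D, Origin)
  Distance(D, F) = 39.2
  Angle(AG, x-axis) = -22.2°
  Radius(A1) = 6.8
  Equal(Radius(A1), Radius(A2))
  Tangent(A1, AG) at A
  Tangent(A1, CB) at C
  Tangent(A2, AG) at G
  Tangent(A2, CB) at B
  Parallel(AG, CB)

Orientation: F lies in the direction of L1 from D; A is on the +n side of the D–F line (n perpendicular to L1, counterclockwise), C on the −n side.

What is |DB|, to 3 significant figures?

39.8

The slot axis is L1's direction at -22.2°, so u = (cos -22.2°, sin -22.2°) = (0.926, -0.378) and n = (−sin -22.2°, cos -22.2°) = (0.378, 0.926). D is at the origin and F lies 39.2 along u from D, so F = 39.2·u = (36.3, -14.8). Tangency of A1 to both parallel lines with radius 6.8 puts A and C at D ± 6.8·n: A = (2.57, 6.30), C = (-2.57, -6.30). Equal radii place G and B the same way about F: G = F + 6.8·n = (38.9, -8.52), B = F − 6.8·n = (33.7, -21.1). Then |DB| = |B − D| = 39.8.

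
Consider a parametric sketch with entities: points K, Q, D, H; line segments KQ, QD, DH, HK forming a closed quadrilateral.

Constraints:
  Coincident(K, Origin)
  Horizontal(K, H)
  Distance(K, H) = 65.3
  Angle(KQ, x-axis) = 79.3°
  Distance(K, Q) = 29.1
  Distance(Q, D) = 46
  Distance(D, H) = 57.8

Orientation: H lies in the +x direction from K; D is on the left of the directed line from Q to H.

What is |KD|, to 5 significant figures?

69.394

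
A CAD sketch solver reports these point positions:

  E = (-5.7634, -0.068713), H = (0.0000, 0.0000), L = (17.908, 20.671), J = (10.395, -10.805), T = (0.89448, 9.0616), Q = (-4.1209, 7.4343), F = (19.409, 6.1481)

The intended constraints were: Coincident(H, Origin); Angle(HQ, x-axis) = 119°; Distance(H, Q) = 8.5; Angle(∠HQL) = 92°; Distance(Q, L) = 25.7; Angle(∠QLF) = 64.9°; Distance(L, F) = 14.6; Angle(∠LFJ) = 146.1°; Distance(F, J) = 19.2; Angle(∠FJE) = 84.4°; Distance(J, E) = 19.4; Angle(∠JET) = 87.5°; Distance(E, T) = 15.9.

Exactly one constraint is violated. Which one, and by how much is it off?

Distance(E, T) = 15.9 — off by 4.60.

H = (0.00, 0.00) ✓; HQ at 119.0° ✓; |HQ| = 8.500 ✓; ∠HQL = 92.00° ✓; |QL| = 25.70 ✓; ∠QLF = 64.90° ✓; |LF| = 14.60 ✓; ∠LFJ = 146.1° ✓; |FJ| = 19.20 ✓; ∠FJE = 84.40° ✓; |JE| = 19.40 ✓; ∠JET = 87.50° ✓; |ET| = 11.30 ✗.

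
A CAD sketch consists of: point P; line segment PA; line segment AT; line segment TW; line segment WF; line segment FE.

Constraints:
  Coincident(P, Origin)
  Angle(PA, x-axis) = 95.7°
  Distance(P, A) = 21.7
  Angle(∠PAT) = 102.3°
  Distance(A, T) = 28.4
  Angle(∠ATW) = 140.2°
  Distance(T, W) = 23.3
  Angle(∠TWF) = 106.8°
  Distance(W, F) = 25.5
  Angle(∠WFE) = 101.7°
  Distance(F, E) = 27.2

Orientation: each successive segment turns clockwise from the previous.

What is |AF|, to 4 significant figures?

52.86

P is at the origin; PA runs at 95.7° with length 21.7, so A = (-2.155, 21.59). ∠PAT = 102.3° gives AT at 18.00° from the x-axis; with |AT| = 28.4, T = (24.85, 30.37). ∠ATW = 140.2° gives TW at -21.80° from the x-axis; with |TW| = 23.3, W = (46.49, 21.72). ∠TWF = 106.8° gives WF at -95.00° from the x-axis; with |WF| = 25.5, F = (44.27, -3.687). Then |AF| = |F − A| = 52.86.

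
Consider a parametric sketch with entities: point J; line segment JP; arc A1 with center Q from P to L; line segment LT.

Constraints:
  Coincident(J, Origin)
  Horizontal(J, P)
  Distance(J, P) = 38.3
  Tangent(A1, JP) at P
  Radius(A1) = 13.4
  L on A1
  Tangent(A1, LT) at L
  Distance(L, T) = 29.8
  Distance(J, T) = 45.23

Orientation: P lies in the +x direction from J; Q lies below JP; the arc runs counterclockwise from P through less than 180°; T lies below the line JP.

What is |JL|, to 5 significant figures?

27.456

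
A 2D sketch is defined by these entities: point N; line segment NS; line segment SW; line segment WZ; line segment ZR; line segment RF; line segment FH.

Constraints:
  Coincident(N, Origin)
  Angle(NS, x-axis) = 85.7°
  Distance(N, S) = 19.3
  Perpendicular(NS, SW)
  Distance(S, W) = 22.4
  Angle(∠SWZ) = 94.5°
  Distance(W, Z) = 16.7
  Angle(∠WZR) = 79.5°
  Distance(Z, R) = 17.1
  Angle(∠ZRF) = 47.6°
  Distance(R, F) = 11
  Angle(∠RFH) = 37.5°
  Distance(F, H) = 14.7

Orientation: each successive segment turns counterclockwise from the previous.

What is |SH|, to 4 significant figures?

25.13

N is at the origin; NS runs at 85.7° with length 19.3, so S = (1.447, 19.25). NS ⟂ SW, so SW runs at 175.7°; with |SW| = 22.4, W = (-20.89, 20.93). ∠SWZ = 94.5° gives WZ at -98.80° from the x-axis; with |WZ| = 16.7, Z = (-23.44, 4.422). ∠WZR = 79.5° gives ZR at 1.700° from the x-axis; with |ZR| = 17.1, R = (-6.352, 4.929). ∠ZRF = 47.6° gives RF at 134.1° from the x-axis; with |RF| = 11.0, F = (-14.01, 12.83). ∠RFH = 37.5° gives FH at -83.40° from the x-axis; with |FH| = 14.7, H = (-12.32, -1.774). Then |SH| = |H − S| = 25.13.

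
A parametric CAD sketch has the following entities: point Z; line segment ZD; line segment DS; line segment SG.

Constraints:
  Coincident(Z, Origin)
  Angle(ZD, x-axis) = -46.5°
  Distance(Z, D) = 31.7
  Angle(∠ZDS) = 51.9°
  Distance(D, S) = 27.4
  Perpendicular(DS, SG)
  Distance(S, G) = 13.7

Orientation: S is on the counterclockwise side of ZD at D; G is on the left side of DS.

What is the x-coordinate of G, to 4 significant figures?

12.27

Z is at the origin; ZD runs at -46.5° with length 31.7, so D = 31.7·(cos -46.5°, sin -46.5°) = (21.82, -22.99). ∠ZDS = 51.9°, so DS runs at -46.5° + (180° − 51.9°) = 81.60° from the x-axis; with |DS| = 27.4, S = D + 27.4·(cos 81.60°, sin 81.60°) = (25.82, 4.112). DS ⟂ SG; with |SG| = 13.7 on the left of DS, G = S + 13.7·(-0.9893, 0.1461) = (12.27, 6.113). So G.x = 12.27.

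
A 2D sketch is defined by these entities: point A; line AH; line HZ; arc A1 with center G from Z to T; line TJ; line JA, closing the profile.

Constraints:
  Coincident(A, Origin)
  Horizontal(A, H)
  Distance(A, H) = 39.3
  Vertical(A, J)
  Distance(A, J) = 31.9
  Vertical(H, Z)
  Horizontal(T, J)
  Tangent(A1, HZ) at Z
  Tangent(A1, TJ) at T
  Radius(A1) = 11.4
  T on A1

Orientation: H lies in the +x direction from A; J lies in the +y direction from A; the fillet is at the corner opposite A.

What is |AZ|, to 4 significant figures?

44.33

A is at the origin; AH is horizontal with |AH| = 39.3 and H on the +x side, so H = (39.30, 0.000). AJ is vertical with |AJ| = 31.9 and J on the +y side, so J = (0.000, 31.90). The virtual corner opposite A is at (39.30, 31.90). The tangent condition forces GZ to be normal to HZ and the tangent condition forces GT to be normal to TJ, with radius 11.4, so the center G sits 11.4 in from both sides at G = (27.90, 20.50). That places the tangent points at Z = (39.30, 20.50) on HZ and T = (27.90, 31.90) on TJ. Then |AZ| = |Z − A| = 44.33.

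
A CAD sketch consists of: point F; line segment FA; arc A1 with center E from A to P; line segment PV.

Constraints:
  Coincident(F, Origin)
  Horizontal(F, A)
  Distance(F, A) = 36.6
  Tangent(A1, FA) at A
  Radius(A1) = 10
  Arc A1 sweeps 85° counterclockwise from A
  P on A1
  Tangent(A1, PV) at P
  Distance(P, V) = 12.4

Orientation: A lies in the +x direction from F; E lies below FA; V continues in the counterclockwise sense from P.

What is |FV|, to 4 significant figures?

33.39

F is at the origin; FA is horizontal with |FA| = 36.6 and A on the +x side, so A = (36.60, 0.000). Since A1 is tangent to FA there, EA ⟂ FA, so E = A + (0, -10) = (36.60, -10.00). On A1, A sits at bearing 90° from E; an 85° counterclockwise sweep puts P at bearing 175°, so P = E + 10.0·(cos 175°, sin 175°) = (26.64, -9.128). Tangency of A1 to PV means the radius EP is perpendicular to PV, so PV runs along (−sin 175°, cos 175°); with |PV| = 12.4, V = (25.56, -21.48). Then |FV| = |V − F| = 33.39.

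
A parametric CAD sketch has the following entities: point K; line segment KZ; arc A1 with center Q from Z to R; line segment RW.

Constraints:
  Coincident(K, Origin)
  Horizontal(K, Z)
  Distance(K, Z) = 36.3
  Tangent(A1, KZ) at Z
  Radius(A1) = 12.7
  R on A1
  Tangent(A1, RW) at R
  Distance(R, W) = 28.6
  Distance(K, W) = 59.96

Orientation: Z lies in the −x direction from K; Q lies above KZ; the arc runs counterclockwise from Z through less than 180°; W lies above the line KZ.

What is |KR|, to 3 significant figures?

32.3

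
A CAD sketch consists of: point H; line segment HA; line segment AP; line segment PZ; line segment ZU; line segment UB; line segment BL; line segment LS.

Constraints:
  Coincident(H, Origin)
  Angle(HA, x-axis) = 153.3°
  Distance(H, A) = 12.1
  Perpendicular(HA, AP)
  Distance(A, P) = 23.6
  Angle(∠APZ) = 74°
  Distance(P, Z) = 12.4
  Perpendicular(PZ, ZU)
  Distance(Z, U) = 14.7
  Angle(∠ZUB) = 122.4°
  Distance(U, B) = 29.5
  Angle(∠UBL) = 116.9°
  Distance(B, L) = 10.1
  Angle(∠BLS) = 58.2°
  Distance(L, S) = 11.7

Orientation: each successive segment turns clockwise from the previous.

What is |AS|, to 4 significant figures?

17.53

∠UBL = 116.9° gives BL at 106.6° from the x-axis; with |BL| = 10.1, L = (-32.97, 22.26). ∠BLS = 58.2° gives LS at -15.20° from the x-axis; with |LS| = 11.7, S = (-21.68, 19.19). Then |AS| = |S − A| = 17.53.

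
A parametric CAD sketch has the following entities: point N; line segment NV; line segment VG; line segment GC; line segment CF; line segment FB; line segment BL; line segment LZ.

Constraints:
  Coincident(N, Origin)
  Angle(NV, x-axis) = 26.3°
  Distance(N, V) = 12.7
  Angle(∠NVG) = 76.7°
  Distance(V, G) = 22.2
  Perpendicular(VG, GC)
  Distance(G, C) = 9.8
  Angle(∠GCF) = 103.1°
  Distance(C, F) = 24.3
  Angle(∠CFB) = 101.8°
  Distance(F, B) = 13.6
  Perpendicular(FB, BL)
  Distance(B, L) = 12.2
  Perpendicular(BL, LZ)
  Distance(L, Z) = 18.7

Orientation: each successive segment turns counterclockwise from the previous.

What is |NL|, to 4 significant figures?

14.56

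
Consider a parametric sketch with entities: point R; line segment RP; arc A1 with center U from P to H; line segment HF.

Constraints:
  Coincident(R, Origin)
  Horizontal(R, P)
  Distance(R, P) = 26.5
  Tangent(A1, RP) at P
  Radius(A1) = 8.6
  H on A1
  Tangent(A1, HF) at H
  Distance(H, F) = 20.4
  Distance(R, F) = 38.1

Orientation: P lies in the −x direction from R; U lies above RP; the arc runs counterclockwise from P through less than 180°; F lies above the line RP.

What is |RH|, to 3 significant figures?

21.0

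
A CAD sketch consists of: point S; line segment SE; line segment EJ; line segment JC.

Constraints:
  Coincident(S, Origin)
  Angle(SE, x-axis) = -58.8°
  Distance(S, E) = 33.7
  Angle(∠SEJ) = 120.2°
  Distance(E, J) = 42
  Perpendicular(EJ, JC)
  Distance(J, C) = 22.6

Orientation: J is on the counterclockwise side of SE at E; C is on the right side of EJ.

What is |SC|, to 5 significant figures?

78.428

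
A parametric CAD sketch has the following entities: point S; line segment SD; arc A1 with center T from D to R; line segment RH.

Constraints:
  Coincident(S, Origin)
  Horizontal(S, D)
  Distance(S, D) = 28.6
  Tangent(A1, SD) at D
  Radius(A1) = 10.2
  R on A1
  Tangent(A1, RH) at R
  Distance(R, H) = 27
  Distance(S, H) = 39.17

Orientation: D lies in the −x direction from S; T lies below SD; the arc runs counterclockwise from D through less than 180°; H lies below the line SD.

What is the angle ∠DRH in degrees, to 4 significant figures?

111.2°

Checks: S.y = 0.00, D.y = 0.00 ✓; |TD| = 10.20 ✓; |TR| = 10.20 ✓; ∠(TR, RH) = 90.00° ✓; |RH| = 27.00 ✓; |SH| = 39.17 ✓.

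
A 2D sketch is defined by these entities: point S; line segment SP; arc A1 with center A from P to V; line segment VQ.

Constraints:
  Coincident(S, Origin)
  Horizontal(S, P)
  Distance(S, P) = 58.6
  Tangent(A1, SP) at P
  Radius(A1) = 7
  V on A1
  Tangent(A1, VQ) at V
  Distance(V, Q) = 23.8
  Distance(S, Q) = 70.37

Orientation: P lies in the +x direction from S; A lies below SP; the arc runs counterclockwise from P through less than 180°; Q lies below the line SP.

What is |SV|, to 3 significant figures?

53.3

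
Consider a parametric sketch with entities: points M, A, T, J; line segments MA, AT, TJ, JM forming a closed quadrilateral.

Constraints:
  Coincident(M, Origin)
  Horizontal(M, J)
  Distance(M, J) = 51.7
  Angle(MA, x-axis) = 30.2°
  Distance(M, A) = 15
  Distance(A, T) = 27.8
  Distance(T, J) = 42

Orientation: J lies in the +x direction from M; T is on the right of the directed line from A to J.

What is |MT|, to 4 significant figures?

25.07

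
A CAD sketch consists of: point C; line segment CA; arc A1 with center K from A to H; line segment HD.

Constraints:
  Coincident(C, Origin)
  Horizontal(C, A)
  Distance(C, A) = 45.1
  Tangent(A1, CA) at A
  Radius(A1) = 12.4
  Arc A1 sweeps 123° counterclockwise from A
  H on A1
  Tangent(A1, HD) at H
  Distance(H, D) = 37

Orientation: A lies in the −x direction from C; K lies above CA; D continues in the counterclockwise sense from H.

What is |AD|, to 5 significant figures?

51.123

On A1, A sits at bearing -90° from K; a 123° counterclockwise sweep puts H at bearing 33°, so H = K + 12.4·(cos 33°, sin 33°) = (-34.700, 19.154). The tangent condition forces KH to be normal to HD, so HD runs along (−sin 33°, cos 33°); with |HD| = 37.0, D = (-54.852, 50.184). Then |AD| = |D − A| = 51.123.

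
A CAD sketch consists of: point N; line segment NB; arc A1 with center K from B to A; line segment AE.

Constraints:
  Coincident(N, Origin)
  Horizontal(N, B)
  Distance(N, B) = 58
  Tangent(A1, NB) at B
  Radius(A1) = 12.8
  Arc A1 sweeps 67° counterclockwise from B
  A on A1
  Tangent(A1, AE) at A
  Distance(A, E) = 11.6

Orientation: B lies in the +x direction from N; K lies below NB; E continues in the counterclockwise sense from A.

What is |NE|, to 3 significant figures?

45.6

N is at the origin; N and B share the same y with |NB| = 58.0 and B on the +x side, so B = (58.0, 0.00). Since A1 is tangent to NB there, KB ⟂ NB, so K = B + (0, -12.8) = (58.0, -12.8). On A1, B sits at bearing 90° from K; a 67° counterclockwise sweep puts A at bearing 157°, so A = K + 12.8·(cos 157°, sin 157°) = (46.2, -7.80). Since A1 is tangent to AE there, KA ⟂ AE, so AE runs along (−sin 157°, cos 157°); with |AE| = 11.6, E = (41.7, -18.5). Then |NE| = |E − N| = 45.6.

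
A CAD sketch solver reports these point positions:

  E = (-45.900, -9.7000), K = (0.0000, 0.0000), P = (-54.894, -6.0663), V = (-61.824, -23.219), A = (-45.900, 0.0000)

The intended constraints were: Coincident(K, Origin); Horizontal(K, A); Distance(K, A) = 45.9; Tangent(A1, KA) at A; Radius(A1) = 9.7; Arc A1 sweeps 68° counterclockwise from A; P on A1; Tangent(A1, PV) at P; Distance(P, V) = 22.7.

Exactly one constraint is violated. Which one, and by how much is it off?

Distance(P, V) = 22.7 — off by 4.20.

K = (0.00, 0.00) ✓; K.y = 0.00, A.y = 0.00 ✓; |KA| = 45.90 ✓; ∠(EA, AK) = 90.00° ✓; |EA| = 9.700 ✓; bearing(E→P) − bearing(E→A) = 68.00° ✓; |EP| = 9.700 ✓; ∠(EP, PV) = 90.00° ✓; |PV| = 18.50 ✗.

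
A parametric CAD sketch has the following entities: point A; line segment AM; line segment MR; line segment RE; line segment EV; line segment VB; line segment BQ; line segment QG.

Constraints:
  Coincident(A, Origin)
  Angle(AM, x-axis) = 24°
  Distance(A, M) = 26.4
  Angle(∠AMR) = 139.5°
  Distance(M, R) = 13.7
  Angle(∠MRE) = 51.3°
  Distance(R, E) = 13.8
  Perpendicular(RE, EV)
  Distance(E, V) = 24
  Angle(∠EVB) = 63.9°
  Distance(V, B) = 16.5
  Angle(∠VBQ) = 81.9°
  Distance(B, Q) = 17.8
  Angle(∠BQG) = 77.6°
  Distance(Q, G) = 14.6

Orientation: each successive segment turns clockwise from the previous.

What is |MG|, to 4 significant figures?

10.63

∠VBQ = 81.9° gives BQ at -89.40° from the x-axis; with |BQ| = 17.8, Q = (28.72, 3.375). ∠BQG = 77.6° gives QG at 168.2° from the x-axis; with |QG| = 14.6, G = (14.43, 6.361). Then |MG| = |G − M| = 10.63.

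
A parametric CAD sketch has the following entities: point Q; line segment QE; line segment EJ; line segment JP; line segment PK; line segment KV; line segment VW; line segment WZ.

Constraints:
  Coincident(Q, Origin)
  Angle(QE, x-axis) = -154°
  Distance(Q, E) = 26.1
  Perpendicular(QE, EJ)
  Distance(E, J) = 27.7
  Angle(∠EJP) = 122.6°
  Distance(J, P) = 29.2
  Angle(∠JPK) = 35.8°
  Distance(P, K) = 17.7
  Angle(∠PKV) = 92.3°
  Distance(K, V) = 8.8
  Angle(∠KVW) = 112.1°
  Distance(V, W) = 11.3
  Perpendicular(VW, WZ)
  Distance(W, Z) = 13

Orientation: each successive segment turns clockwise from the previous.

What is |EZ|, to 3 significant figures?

47.3

Q is at the origin; QE runs at -154.0° with length 26.1, so E = (-23.5, -11.4). QE ⟂ EJ, so EJ runs at 116°; with |EJ| = 27.7, J = (-35.6, 13.5). ∠EJP = 122.6° gives JP at 58.6° from the x-axis; with |JP| = 29.2, P = (-20.4, 38.4). ∠JPK = 35.8° gives PK at -85.6° from the x-axis; with |PK| = 17.7, K = (-19.0, 20.7). ∠PKV = 92.3° gives KV at -173° from the x-axis; with |KV| = 8.8, V = (-27.8, 19.7). ∠KVW = 112.1° gives VW at 119° from the x-axis; with |VW| = 11.3, W = (-33.2, 29.6). VW ⟂ WZ, so WZ runs at 28.8°; with |WZ| = 13.0, Z = (-21.8, 35.9). Then |EZ| = |Z − E| = 47.3.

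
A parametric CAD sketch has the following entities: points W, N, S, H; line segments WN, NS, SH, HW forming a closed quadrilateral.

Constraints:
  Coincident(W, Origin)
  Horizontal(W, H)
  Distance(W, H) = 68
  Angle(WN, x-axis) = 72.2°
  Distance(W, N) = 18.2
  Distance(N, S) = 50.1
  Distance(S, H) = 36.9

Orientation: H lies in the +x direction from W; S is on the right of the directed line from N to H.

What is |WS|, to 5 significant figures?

43.216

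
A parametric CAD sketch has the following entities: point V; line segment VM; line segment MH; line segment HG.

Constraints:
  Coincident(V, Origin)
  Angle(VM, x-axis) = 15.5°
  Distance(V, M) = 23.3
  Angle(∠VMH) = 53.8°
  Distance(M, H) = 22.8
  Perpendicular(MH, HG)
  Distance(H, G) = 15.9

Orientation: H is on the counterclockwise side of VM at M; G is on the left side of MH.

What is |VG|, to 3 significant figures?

9.49

V is at the origin; VM runs at 15.5° with length 23.3, so M = 23.3·(cos 15.5°, sin 15.5°) = (22.5, 6.23). ∠VMH = 53.8°, so MH runs at 15.5° + (180° − 53.8°) = 142° from the x-axis; with |MH| = 22.8, H = M + 22.8·(cos 142°, sin 142°) = (4.56, 20.4). The perpendicularity gives HG at right angles to MH; with |HG| = 15.9 on the left of MH, G = H + 15.9·(-0.620, -0.785) = (-5.29, 7.88). Then |VG| = |G − V| = 9.49.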